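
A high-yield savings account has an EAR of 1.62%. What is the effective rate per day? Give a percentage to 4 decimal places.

0.0044%

The per-day rate i satisfies (1 + i)^365 = 1 + 0.0162.
i = 1.0162^(1/365) − 1 = 0.0000440 = 0.0044%.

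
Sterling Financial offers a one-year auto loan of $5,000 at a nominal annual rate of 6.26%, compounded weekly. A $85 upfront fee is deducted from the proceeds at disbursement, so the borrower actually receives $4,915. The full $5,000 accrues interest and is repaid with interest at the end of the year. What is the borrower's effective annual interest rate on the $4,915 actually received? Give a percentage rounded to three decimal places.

8.297%

Amount owed after one year: 5,000 × (1 + 0.0626/52)^52 = 5,000 × 1.064561 = $5,322.80.
Effective rate on net proceeds: 5,322.80 / 4,915 − 1 = 0.082971 = 8.297%.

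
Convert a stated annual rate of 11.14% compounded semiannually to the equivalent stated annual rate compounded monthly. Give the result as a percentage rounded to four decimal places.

EAR = (1 + 0.1114/2)^2 − 1 = 0.114502.
Solve (1 + r/12)^12 = 1.114502: r/12 = 1.114502^(1/12) − 1 = 0.009075, so r = 0.108899 = 10.8899%.

10.8899%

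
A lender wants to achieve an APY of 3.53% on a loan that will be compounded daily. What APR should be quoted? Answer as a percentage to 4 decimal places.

3.4693%

(1 + r/365)^365 − 1 = 0.0353, so 1 + r/365 = 1.0353^(1/365).
r/365 = 0.000095, so r = 0.034693 = 3.4693%.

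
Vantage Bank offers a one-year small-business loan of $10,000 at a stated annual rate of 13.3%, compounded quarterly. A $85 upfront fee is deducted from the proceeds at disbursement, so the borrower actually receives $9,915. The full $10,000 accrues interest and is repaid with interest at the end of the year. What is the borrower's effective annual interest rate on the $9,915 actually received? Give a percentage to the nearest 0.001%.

14.955%

Amount owed after one year: 10,000 × (1 + 0.133/4)^4 = 10,000 × 1.139782 = $11,397.82.
Effective rate on net proceeds: 11,397.82 / 9,915 − 1 = 0.149553 = 14.955%.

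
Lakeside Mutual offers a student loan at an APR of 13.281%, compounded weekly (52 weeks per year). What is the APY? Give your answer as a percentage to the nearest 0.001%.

14.184%

EAR = (1 + 0.13281/52)^52 − 1.
= (1 + 0.002554)^52 − 1 = 1.141840 − 1 = 14.184%.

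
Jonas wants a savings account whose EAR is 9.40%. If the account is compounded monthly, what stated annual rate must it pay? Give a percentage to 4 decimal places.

(1 + r/12)^12 − 1 = 0.0940, so 1 + r/12 = 1.0940^(1/12).
r/12 = 0.007515, so r = 0.090178 = 9.0178%.

9.0178%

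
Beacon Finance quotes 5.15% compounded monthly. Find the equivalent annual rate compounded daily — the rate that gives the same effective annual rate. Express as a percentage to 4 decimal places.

EAR = (1 + 0.0515/12)^12 − 1 = 0.052733.
Solve (1 + r/365)^365 = 1.052733: r/365 = 1.052733^(1/365) − 1 = 0.000141, so r = 0.051393 = 5.1393%.

5.1393%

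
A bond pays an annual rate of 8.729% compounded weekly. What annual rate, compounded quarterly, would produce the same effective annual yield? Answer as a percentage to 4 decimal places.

EAR = (1 + 0.08729/52)^52 − 1 = 0.091133.
Solve (1 + r/4)^4 = 1.091133: r/4 = 1.091133^(1/4) − 1 = 0.022044, so r = 0.088175 = 8.8175%.

8.8175%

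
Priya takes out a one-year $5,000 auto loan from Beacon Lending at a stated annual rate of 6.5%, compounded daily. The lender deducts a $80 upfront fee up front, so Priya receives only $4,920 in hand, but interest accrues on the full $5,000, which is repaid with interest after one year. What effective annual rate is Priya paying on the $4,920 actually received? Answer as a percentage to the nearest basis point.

Amount owed after one year: 5,000 × (1 + 0.065/365)^365 = 5,000 × 1.067153 = $5,335.76.
Effective rate on net proceeds: 5,335.76 / 4,920 − 1 = 0.084505 = 8.45%.

8.45%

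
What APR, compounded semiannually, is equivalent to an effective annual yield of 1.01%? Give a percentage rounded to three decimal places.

(1 + r/2)^2 − 1 = 0.0101, so 1 + r/2 = 1.0101^(1/2).
r/2 = 0.005037, so r = 0.010075 = 1.007%.

1.007%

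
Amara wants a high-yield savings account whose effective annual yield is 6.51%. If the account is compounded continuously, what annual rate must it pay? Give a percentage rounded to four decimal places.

Continuous: nominal r satisfies e^r − 1 = 0.0651.
r = ln(1 + 0.0651) = ln(1.0651) = 0.063069 = 6.3069%.

6.3069%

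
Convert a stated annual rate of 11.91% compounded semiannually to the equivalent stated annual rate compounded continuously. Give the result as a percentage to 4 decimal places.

11.5689%

EAR = (1 + 0.1191/2)^2 − 1 = 0.122646.
Equivalent continuous rate: r = ln(1 + 0.122646) = 0.115689 = 11.5689%.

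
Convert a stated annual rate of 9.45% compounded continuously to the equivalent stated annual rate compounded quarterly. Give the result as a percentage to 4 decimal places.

9.5625%

EAR under continuous compounding: e^0.0945 − 1 = 0.099109.
Solve (1 + r/4)^4 = 1.099109: r/4 = 1.099109^(1/4) − 1 = 0.023906, so r = 0.095625 = 9.5625%.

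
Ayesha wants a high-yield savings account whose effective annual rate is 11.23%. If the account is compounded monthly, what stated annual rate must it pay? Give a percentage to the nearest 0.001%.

(1 + r/12)^12 − 1 = 0.1123, so 1 + r/12 = 1.1123^(1/12).
r/12 = 0.008909, so r = 0.106903 = 10.690%.

10.690%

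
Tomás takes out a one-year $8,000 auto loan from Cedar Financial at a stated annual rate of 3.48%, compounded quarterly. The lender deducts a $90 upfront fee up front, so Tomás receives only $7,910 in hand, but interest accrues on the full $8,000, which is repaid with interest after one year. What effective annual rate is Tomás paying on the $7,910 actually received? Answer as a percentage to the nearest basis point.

4.70%

Amount owed after one year: 8,000 × (1 + 0.0348/4)^4 = 8,000 × 1.035257 = $8,282.05.
Effective rate on net proceeds: 8,282.05 / 7,910 − 1 = 0.047036 = 4.70%.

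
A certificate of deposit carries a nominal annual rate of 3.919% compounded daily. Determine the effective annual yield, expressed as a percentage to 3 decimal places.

EAR = (1 + 0.03919/365)^365 − 1.
= 1.039966 − 1 = 3.997%.

3.997%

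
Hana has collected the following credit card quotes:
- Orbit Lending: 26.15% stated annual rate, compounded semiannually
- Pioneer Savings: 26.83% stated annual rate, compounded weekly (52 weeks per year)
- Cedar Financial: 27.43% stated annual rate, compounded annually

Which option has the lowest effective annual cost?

Cedar Financial

Orbit Lending: (1 + 0.2615/2)^2 − 1 = 27.860%
Pioneer Savings: (1 + 0.2683/52)^52 − 1 = 30.684%
Cedar Financial: compounded annually, EAR = 27.430%
The lowest effective annual rate is Cedar Financial at 27.430%.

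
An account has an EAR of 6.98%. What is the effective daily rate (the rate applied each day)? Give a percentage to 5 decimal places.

The per-day rate i satisfies (1 + i)^365 = 1 + 0.0698.
i = 1.0698^(1/365) − 1 = 0.0001849 = 0.01849%.

0.01849%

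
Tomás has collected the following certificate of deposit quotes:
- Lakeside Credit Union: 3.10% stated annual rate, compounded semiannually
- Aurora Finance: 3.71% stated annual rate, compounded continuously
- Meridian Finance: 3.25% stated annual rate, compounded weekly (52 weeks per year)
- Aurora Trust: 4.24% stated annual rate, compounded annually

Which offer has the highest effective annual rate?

Aurora Trust

Lakeside Credit Union: (1 + 0.0310/2)^2 − 1 = 3.124%
Aurora Finance: e^0.0371 − 1 = 3.780%
Meridian Finance: (1 + 0.0325/52)^52 − 1 = 3.302%
Aurora Trust: compounded annually, EAR = 4.240%
The highest effective annual rate is Aurora Trust at 4.240%.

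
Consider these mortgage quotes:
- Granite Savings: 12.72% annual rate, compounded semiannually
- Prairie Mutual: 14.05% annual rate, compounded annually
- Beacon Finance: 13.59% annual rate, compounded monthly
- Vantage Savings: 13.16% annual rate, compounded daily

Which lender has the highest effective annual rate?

Granite Savings: (1 + 0.1272/2)^2 − 1 = 13.124%
Prairie Mutual: compounded annually, EAR = 14.050%
Beacon Finance: (1 + 0.1359/12)^12 − 1 = 14.469%
Vantage Savings: (1 + 0.1316/365)^365 − 1 = 14.062%
The highest effective annual rate is Beacon Finance at 14.469%.

Beacon Finance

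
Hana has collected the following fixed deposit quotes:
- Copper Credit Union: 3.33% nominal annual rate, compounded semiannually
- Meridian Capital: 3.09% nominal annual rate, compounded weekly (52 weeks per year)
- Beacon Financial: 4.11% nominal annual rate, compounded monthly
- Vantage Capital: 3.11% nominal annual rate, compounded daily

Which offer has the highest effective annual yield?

Copper Credit Union: (1 + 0.0333/2)^2 − 1 = 3.358%
Meridian Capital: (1 + 0.0309/52)^52 − 1 = 3.137%
Beacon Financial: (1 + 0.0411/12)^12 − 1 = 4.188%
Vantage Capital: (1 + 0.0311/365)^365 − 1 = 3.159%
The highest effective annual rate is Beacon Financial at 4.188%.

Beacon Financial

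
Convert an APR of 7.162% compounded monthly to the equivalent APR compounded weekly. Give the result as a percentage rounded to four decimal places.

EAR = (1 + 0.07162/12)^12 − 1 = 0.074018.
Solve (1 + r/52)^52 = 1.074018: r/52 = 1.074018^(1/52) − 1 = 0.001374, so r = 0.071456 = 7.1456%.

7.1456%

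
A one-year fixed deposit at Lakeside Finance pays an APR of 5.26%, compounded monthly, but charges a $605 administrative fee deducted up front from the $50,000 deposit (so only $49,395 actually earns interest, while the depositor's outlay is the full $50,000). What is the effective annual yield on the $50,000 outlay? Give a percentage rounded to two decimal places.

4.11%

Value after one year: 49,395 × (1 + 0.0526/12)^12 = 49,395 × 1.053887 = $52,056.74.
Effective yield on the $50,000 outlay: 52,056.74 / 50,000 − 1 = 0.041135 = 4.11%.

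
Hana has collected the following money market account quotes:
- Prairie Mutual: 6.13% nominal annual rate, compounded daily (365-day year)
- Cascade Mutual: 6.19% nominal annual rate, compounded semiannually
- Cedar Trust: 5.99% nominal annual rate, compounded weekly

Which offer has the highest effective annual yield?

Prairie Mutual

Prairie Mutual: (1 + 0.0613/365)^365 − 1 = 6.321%
Cascade Mutual: (1 + 0.0619/2)^2 − 1 = 6.286%
Cedar Trust: (1 + 0.0599/52)^52 − 1 = 6.169%
The highest effective annual rate is Prairie Mutual at 6.321%.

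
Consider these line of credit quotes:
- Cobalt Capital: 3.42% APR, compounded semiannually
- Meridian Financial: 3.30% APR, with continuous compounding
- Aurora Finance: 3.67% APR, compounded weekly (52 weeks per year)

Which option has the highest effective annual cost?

Cobalt Capital: (1 + 0.0342/2)^2 − 1 = 3.449%
Meridian Financial: e^0.0330 − 1 = 3.355%
Aurora Finance: (1 + 0.0367/52)^52 − 1 = 3.737%
The highest effective annual rate is Aurora Finance at 3.737%.

Aurora Finance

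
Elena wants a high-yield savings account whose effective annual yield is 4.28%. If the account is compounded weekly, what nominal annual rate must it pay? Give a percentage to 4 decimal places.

(1 + r/52)^52 − 1 = 0.0428, so 1 + r/52 = 1.0428^(1/52).
r/52 = 0.000806, so r = 0.041926 = 4.1926%.

4.1926%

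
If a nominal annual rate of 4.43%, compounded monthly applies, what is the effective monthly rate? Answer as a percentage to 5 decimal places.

With a nominal annual rate compounded monthly, the periodic rate is the nominal rate divided by 12.
i = 0.0443 / 12 = 0.0036917 = 0.36917%.

0.36917%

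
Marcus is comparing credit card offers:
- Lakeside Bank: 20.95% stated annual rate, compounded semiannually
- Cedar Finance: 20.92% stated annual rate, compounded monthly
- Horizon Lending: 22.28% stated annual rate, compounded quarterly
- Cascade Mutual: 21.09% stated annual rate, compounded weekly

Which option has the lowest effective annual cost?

Lakeside Bank

Lakeside Bank: (1 + 0.2095/2)^2 − 1 = 22.047%
Cedar Finance: (1 + 0.2092/12)^12 − 1 = 23.047%
Horizon Lending: (1 + 0.2228/4)^4 − 1 = 24.212%
Cascade Mutual: (1 + 0.2109/52)^52 − 1 = 23.426%
The lowest effective annual rate is Lakeside Bank at 22.047%.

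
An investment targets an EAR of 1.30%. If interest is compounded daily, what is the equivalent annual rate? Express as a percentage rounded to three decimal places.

1.292%

(1 + r/365)^365 − 1 = 0.0130, so 1 + r/365 = 1.0130^(1/365).
r/365 = 0.000035, so r = 0.012916 = 1.292%.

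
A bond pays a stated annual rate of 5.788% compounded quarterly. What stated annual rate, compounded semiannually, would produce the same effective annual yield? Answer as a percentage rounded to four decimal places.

EAR = (1 + 0.05788/4)^4 − 1 = 0.059148.
Solve (1 + r/2)^2 = 1.059148: r/2 = 1.059148^(1/2) − 1 = 0.029149, so r = 0.058299 = 5.8299%.

5.8299%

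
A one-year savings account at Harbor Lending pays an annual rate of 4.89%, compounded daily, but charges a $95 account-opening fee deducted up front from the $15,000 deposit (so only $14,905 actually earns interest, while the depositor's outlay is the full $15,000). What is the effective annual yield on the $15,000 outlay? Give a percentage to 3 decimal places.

Value after one year: 14,905 × (1 + 0.0489/365)^365 = 14,905 × 1.050112 = $15,651.92.
Effective yield on the $15,000 outlay: 15,651.92 / 15,000 − 1 = 0.043461 = 4.346%.

4.346%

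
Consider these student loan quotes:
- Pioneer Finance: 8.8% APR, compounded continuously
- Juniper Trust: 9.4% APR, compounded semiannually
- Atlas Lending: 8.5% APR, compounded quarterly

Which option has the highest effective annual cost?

Juniper Trust

Pioneer Finance: e^0.088 − 1 = 9.199%
Juniper Trust: (1 + 0.094/2)^2 − 1 = 9.621%
Atlas Lending: (1 + 0.085/4)^4 − 1 = 8.775%
The highest effective annual rate is Juniper Trust at 9.621%.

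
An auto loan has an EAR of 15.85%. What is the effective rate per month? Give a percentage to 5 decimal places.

1.23360%

The per-month rate i satisfies (1 + i)^12 = 1 + 0.1585.
i = 1.1585^(1/12) − 1 = 0.0123360 = 1.23360%.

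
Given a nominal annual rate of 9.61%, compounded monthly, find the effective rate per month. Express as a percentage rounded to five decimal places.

With a nominal annual rate compounded monthly, the periodic rate is the nominal rate divided by 12.
i = 0.0961 / 12 = 0.0080083 = 0.80083%.

0.80083%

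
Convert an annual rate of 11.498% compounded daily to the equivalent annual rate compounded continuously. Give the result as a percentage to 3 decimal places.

11.496%

EAR = (1 + 0.11498/365)^365 − 1 = 0.121831.
Equivalent continuous rate: r = ln(1 + 0.121831) = 0.114962 = 11.496%.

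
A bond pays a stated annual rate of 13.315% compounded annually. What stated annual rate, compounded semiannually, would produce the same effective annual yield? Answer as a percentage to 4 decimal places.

12.8990%

Compounded annually, EAR = nominal = 0.133150.
Solve (1 + r/2)^2 = 1.133150: r/2 = 1.133150^(1/2) − 1 = 0.064495, so r = 0.128990 = 12.8990%.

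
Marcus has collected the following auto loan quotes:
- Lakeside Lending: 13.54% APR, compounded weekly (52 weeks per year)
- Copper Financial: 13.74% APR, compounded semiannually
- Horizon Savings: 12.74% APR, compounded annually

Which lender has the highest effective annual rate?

Lakeside Lending

Lakeside Lending: (1 + 0.1354/52)^52 − 1 = 14.479%
Copper Financial: (1 + 0.1374/2)^2 − 1 = 14.212%
Horizon Savings: compounded annually, EAR = 12.740%
The highest effective annual rate is Lakeside Lending at 14.479%.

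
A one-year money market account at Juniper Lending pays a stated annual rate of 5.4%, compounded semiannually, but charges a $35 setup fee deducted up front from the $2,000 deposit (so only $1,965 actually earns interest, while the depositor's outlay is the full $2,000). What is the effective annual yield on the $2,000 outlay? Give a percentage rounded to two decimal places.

Value after one year: 1,965 × (1 + 0.054/2)^2 = 1,965 × 1.054729 = $2,072.54.
Effective yield on the $2,000 outlay: 2,072.54 / 2,000 − 1 = 0.036271 = 3.63%.

3.63%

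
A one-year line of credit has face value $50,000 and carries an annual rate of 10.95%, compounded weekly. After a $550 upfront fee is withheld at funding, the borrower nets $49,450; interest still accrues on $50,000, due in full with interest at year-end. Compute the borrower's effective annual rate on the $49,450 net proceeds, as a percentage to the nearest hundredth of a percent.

12.80%

Amount owed after one year: 50,000 × (1 + 0.1095/52)^52 = 50,000 × 1.115592 = $55,779.58.
Effective rate on net proceeds: 55,779.58 / 49,450 − 1 = 0.128000 = 12.80%.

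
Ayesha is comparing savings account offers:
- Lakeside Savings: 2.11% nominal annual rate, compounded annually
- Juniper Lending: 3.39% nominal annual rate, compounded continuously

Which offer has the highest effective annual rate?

Lakeside Savings: compounded annually, EAR = 2.110%
Juniper Lending: e^0.0339 − 1 = 3.448%
The highest effective annual rate is Juniper Lending at 3.448%.

Juniper Lending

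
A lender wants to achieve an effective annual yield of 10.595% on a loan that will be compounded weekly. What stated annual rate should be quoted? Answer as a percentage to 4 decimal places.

(1 + r/52)^52 − 1 = 0.10595, so 1 + r/52 = 1.10595^(1/52).
r/52 = 0.001939, so r = 0.100802 = 10.0802%.

10.0802%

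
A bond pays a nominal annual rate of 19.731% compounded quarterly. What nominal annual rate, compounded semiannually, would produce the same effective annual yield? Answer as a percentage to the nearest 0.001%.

EAR = (1 + 0.19731/4)^4 − 1 = 0.212395.
Solve (1 + r/2)^2 = 1.212395: r/2 = 1.212395^(1/2) − 1 = 0.101088, so r = 0.202176 = 20.218%.

20.218%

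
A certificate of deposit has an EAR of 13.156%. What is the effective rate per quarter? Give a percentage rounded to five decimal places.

The per-quarter rate i satisfies (1 + i)^4 = 1 + 0.13156.
i = 1.13156^(1/4) − 1 = 0.0313816 = 3.13816%.

3.13816%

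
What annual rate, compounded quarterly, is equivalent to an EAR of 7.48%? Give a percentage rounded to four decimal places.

7.2789%

(1 + r/4)^4 − 1 = 0.0748, so 1 + r/4 = 1.0748^(1/4).
r/4 = 0.018197, so r = 0.072789 = 7.2789%.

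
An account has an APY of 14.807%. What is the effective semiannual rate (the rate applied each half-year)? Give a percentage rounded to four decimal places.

The per-half-year rate i satisfies (1 + i)^2 = 1 + 0.14807.
i = 1.14807^(1/2) − 1 = 0.0714803 = 7.1480%.

7.1480%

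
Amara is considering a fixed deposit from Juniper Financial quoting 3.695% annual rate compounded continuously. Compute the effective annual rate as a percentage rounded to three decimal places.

3.764%

With continuous compounding, EAR = e^0.03695 − 1.
e^0.03695 = 1.037641, so EAR = 0.037641 = 3.764%.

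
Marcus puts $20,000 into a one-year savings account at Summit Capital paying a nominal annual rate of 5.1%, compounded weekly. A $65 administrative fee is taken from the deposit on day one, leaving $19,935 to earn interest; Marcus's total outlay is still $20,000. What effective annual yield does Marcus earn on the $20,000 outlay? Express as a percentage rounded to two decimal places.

4.89%

Value after one year: 19,935 × (1 + 0.051/52)^52 = 19,935 × 1.052297 = $20,977.53.
Effective yield on the $20,000 outlay: 20,977.53 / 20,000 − 1 = 0.048877 = 4.89%.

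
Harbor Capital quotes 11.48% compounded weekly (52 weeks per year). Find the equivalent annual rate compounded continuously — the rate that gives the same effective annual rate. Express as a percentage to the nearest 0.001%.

EAR = (1 + 0.1148/52)^52 − 1 = 0.121507.
Equivalent continuous rate: r = ln(1 + 0.121507) = 0.114673 = 11.467%.

11.467%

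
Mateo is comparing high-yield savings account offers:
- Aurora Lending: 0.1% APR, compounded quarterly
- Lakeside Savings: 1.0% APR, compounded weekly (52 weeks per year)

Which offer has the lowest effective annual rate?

Aurora Lending

Aurora Lending: (1 + 0.001/4)^4 − 1 = 0.100%
Lakeside Savings: (1 + 0.010/52)^52 − 1 = 1.005%
The lowest effective annual rate is Aurora Lending at 0.100%.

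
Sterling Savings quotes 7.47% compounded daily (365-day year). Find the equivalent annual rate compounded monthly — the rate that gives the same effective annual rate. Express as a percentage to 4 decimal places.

EAR = (1 + 0.0747/365)^365 − 1 = 0.077553.
Solve (1 + r/12)^12 = 1.077553: r/12 = 1.077553^(1/12) − 1 = 0.006244, so r = 0.074925 = 7.4925%.

7.4925%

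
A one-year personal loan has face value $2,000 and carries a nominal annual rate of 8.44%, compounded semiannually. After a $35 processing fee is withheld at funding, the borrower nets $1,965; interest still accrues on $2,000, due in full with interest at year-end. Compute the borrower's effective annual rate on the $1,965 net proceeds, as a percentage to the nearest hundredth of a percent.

10.55%

Amount owed after one year: 2,000 × (1 + 0.0844/2)^2 = 2,000 × 1.086181 = $2,172.36.
Effective rate on net proceeds: 2,172.36 / 1,965 − 1 = 0.105528 = 10.55%.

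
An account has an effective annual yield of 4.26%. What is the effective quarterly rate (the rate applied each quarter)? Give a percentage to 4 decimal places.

1.0484%

The per-quarter rate i satisfies (1 + i)^4 = 1 + 0.0426.
i = 1.0426^(1/4) − 1 = 0.0104840 = 1.0484%.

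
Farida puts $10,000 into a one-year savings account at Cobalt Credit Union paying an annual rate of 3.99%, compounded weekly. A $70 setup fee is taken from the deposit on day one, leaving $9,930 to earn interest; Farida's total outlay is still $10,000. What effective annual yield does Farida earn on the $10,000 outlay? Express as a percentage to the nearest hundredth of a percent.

Value after one year: 9,930 × (1 + 0.0399/52)^52 = 9,930 × 1.040691 = $10,334.06.
Effective yield on the $10,000 outlay: 10,334.06 / 10,000 − 1 = 0.033406 = 3.34%.

3.34%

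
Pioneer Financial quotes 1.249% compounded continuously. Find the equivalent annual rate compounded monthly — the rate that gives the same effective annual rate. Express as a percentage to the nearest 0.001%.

EAR under continuous compounding: e^0.01249 − 1 = 0.012568.
Solve (1 + r/12)^12 = 1.012568: r/12 = 1.012568^(1/12) − 1 = 0.001041, so r = 0.012497 = 1.250%.

1.250%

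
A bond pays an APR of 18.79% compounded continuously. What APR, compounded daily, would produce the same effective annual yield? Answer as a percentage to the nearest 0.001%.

18.795%

EAR under continuous compounding: e^0.1879 − 1 = 0.206713.
Solve (1 + r/365)^365 = 1.206713: r/365 = 1.206713^(1/365) − 1 = 0.000515, so r = 0.187948 = 18.795%.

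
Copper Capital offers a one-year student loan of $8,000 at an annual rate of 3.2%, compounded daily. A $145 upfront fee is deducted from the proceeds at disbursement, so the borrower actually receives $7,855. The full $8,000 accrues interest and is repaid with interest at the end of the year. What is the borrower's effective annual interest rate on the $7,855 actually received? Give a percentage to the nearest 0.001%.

Amount owed after one year: 8,000 × (1 + 0.032/365)^365 = 8,000 × 1.032516 = $8,260.13.
Effective rate on net proceeds: 8,260.13 / 7,855 − 1 = 0.051576 = 5.158%.

5.158%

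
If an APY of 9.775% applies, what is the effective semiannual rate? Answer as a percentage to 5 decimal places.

The per-half-year rate i satisfies (1 + i)^2 = 1 + 0.09775.
i = 1.09775^(1/2) − 1 = 0.0477357 = 4.77357%.

4.77357%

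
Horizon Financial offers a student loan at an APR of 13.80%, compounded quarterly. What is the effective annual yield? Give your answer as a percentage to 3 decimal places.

14.531%

EAR = (1 + 0.1380/4)^4 − 1.
= (1 + 0.034500)^4 − 1 = 1.145307 − 1 = 14.531%.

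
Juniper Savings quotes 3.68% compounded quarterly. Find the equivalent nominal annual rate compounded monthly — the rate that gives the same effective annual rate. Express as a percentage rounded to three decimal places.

3.669%

EAR = (1 + 0.0368/4)^4 − 1 = 0.037311.
Solve (1 + r/12)^12 = 1.037311: r/12 = 1.037311^(1/12) − 1 = 0.003057, so r = 0.036688 = 3.669%.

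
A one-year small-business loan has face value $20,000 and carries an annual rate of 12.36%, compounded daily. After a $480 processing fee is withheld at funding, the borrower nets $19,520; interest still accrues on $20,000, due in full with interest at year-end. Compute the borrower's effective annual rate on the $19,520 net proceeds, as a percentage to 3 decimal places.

15.936%

Amount owed after one year: 20,000 × (1 + 0.1236/365)^365 = 20,000 × 1.131539 = $22,630.79.
Effective rate on net proceeds: 22,630.79 / 19,520 − 1 = 0.159364 = 15.936%.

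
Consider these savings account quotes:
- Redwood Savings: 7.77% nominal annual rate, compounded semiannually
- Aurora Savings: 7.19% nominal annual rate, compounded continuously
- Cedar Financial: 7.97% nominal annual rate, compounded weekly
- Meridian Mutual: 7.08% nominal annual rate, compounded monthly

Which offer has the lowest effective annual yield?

Redwood Savings: (1 + 0.0777/2)^2 − 1 = 7.921%
Aurora Savings: e^0.0719 − 1 = 7.455%
Cedar Financial: (1 + 0.0797/52)^52 − 1 = 8.290%
Meridian Mutual: (1 + 0.0708/12)^12 − 1 = 7.314%
The lowest effective annual rate is Meridian Mutual at 7.314%.

Meridian Mutual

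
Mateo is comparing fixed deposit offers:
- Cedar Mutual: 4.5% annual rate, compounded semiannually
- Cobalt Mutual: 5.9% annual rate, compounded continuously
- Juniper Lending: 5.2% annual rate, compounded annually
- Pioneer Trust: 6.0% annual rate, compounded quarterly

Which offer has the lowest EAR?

Cedar Mutual: (1 + 0.045/2)^2 − 1 = 4.551%
Cobalt Mutual: e^0.059 − 1 = 6.078%
Juniper Lending: compounded annually, EAR = 5.200%
Pioneer Trust: (1 + 0.060/4)^4 − 1 = 6.136%
The lowest effective annual rate is Cedar Mutual at 4.551%.

Cedar Mutual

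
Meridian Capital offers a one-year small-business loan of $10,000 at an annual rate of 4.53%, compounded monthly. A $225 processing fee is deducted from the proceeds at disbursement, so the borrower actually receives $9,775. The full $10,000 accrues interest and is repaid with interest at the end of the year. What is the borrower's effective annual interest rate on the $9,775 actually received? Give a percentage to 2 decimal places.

7.03%

Amount owed after one year: 10,000 × (1 + 0.0453/12)^12 = 10,000 × 1.046252 = $10,462.52.
Effective rate on net proceeds: 10,462.52 / 9,775 − 1 = 0.070335 = 7.03%.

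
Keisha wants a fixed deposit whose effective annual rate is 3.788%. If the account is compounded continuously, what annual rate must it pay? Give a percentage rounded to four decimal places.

3.7180%

Continuous: nominal r satisfies e^r − 1 = 0.03788.
r = ln(1 + 0.03788) = ln(1.03788) = 0.037180 = 3.7180%.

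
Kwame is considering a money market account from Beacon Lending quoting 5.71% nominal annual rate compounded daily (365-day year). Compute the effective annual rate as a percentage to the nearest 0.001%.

5.876%

EAR = (1 + 0.0571/365)^365 − 1.
= 1.058757 − 1 = 5.876%.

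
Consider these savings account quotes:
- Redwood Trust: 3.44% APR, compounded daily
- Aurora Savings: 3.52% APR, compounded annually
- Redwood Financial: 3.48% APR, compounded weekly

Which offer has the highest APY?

Redwood Financial

Redwood Trust: (1 + 0.0344/365)^365 − 1 = 3.500%
Aurora Savings: compounded annually, EAR = 3.520%
Redwood Financial: (1 + 0.0348/52)^52 − 1 = 3.540%
The highest effective annual rate is Redwood Financial at 3.540%.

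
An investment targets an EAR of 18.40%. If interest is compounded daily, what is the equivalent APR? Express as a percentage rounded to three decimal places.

(1 + r/365)^365 − 1 = 0.1840, so 1 + r/365 = 1.1840^(1/365).
r/365 = 0.000463, so r = 0.168938 = 16.894%.

16.894%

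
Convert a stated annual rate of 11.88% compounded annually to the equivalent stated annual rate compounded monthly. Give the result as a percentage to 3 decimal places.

11.278%

Compounded annually, EAR = nominal = 0.118800.
Solve (1 + r/12)^12 = 1.118800: r/12 = 1.118800^(1/12) − 1 = 0.009399, so r = 0.112783 = 11.278%.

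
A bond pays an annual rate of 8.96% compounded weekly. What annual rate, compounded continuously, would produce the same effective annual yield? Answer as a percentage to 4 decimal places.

EAR = (1 + 0.0896/52)^52 − 1 = 0.093652.
Equivalent continuous rate: r = ln(1 + 0.093652) = 0.089523 = 8.9523%.

8.9523%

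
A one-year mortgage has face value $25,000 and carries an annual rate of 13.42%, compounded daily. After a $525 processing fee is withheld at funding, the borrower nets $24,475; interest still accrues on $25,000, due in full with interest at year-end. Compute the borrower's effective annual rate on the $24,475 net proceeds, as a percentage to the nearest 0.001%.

16.812%

Amount owed after one year: 25,000 × (1 + 0.1342/365)^365 = 25,000 × 1.143593 = $28,589.83.
Effective rate on net proceeds: 28,589.83 / 24,475 − 1 = 0.168124 = 16.812%.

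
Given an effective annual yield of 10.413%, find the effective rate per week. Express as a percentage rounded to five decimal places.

The per-week rate i satisfies (1 + i)^52 = 1 + 0.10413.
i = 1.10413^(1/52) − 1 = 0.0019068 = 0.19068%.

0.19068%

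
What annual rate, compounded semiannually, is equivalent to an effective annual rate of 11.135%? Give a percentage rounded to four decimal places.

(1 + r/2)^2 − 1 = 0.11135, so 1 + r/2 = 1.11135^(1/2).
r/2 = 0.054206, so r = 0.108412 = 10.8412%.

10.8412%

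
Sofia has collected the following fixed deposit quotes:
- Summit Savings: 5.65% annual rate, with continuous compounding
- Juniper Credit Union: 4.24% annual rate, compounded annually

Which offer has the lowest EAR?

Summit Savings: e^0.0565 − 1 = 5.813%
Juniper Credit Union: compounded annually, EAR = 4.240%
The lowest effective annual rate is Juniper Credit Union at 4.240%.

Juniper Credit Union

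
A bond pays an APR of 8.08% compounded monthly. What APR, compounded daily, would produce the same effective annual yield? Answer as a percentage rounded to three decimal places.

EAR = (1 + 0.0808/12)^12 − 1 = 0.083860.
Solve (1 + r/365)^365 = 1.083860: r/365 = 1.083860^(1/365) − 1 = 0.000221, so r = 0.080538 = 8.054%.

8.054%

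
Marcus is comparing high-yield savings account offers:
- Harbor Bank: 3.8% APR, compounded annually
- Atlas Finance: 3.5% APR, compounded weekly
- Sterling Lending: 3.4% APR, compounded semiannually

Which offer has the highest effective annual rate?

Harbor Bank

Harbor Bank: compounded annually, EAR = 3.800%
Atlas Finance: (1 + 0.035/52)^52 − 1 = 3.561%
Sterling Lending: (1 + 0.034/2)^2 − 1 = 3.429%
The highest effective annual rate is Harbor Bank at 3.800%.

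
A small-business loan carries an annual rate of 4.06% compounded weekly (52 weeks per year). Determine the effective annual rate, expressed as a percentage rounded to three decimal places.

EAR = (1 + 0.0406/52)^52 − 1.
= (1 + 0.000781)^52 − 1 = 1.041419 − 1 = 4.142%.

4.142%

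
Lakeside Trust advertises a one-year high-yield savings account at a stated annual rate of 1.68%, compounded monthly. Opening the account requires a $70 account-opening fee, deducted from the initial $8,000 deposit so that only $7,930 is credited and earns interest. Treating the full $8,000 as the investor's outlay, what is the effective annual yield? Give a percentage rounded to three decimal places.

0.803%

Value after one year: 7,930 × (1 + 0.0168/12)^12 = 7,930 × 1.016930 = $8,064.25.
Effective yield on the $8,000 outlay: 8,064.25 / 8,000 − 1 = 0.008032 = 0.803%.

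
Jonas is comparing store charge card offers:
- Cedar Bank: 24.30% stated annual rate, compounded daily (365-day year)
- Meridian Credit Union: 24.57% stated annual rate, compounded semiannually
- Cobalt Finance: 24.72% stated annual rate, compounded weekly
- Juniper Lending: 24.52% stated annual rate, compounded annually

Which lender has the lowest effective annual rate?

Cedar Bank: (1 + 0.2430/365)^365 − 1 = 27.497%
Meridian Credit Union: (1 + 0.2457/2)^2 − 1 = 26.079%
Cobalt Finance: (1 + 0.2472/52)^52 − 1 = 27.969%
Juniper Lending: compounded annually, EAR = 24.520%
The lowest effective annual rate is Juniper Lending at 24.520%.

Juniper Lending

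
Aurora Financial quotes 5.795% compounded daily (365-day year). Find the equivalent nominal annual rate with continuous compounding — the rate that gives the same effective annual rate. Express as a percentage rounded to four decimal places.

EAR = (1 + 0.05795/365)^365 − 1 = 0.059657.
Equivalent continuous rate: r = ln(1 + 0.059657) = 0.057945 = 5.7945%.

5.7945%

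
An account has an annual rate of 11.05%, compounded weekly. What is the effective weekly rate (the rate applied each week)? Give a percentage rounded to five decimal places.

0.21250%

With a nominal annual rate compounded weekly, the periodic rate is the nominal rate divided by 52.
i = 0.1105 / 52 = 0.0021250 = 0.21250%.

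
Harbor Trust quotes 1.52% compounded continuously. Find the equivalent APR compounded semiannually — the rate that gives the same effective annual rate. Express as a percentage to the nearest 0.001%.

EAR under continuous compounding: e^0.0152 − 1 = 0.015316.
Solve (1 + r/2)^2 = 1.015316: r/2 = 1.015316^(1/2) − 1 = 0.007629, so r = 0.015258 = 1.526%.

1.526%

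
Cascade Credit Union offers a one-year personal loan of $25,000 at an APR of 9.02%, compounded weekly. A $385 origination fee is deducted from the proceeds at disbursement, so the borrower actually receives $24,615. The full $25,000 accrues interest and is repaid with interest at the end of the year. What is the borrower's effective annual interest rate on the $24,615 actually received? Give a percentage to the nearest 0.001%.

Amount owed after one year: 25,000 × (1 + 0.0902/52)^52 = 25,000 × 1.094308 = $27,357.69.
Effective rate on net proceeds: 27,357.69 / 24,615 − 1 = 0.111424 = 11.142%.

11.142%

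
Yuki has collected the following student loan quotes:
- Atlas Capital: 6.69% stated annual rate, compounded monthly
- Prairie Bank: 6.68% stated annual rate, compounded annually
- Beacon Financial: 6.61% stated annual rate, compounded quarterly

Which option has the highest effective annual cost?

Atlas Capital

Atlas Capital: (1 + 0.0669/12)^12 − 1 = 6.899%
Prairie Bank: compounded annually, EAR = 6.680%
Beacon Financial: (1 + 0.0661/4)^4 − 1 = 6.776%
The highest effective annual rate is Atlas Capital at 6.899%.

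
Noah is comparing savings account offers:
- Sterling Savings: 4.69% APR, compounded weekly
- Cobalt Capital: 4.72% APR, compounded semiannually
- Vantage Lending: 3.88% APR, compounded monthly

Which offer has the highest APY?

Sterling Savings: (1 + 0.0469/52)^52 − 1 = 4.800%
Cobalt Capital: (1 + 0.0472/2)^2 − 1 = 4.776%
Vantage Lending: (1 + 0.0388/12)^12 − 1 = 3.950%
The highest effective annual rate is Sterling Savings at 4.800%.

Sterling Savings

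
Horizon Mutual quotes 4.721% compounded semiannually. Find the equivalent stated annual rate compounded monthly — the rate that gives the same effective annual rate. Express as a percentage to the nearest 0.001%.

EAR = (1 + 0.04721/2)^2 − 1 = 0.047767.
Solve (1 + r/12)^12 = 1.047767: r/12 = 1.047767^(1/12) − 1 = 0.003896, so r = 0.046752 = 4.675%.

4.675%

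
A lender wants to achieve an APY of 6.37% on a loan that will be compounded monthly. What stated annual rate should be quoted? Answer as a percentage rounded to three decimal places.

6.191%

(1 + r/12)^12 − 1 = 0.0637, so 1 + r/12 = 1.0637^(1/12).
r/12 = 0.005159, so r = 0.061913 = 6.191%.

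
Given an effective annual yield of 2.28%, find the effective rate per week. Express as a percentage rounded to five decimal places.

The per-week rate i satisfies (1 + i)^52 = 1 + 0.0228.
i = 1.0228^(1/52) − 1 = 0.0004336 = 0.04336%.

0.04336%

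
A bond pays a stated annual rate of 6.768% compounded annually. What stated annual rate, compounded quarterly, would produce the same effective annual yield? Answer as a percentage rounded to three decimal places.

Compounded annually, EAR = nominal = 0.067680.
Solve (1 + r/4)^4 = 1.067680: r/4 = 1.067680^(1/4) − 1 = 0.016507, so r = 0.066027 = 6.603%.

6.603%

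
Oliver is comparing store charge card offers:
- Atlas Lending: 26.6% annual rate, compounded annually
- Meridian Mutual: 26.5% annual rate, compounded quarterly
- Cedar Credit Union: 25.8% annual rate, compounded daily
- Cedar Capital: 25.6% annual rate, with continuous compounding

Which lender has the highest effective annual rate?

Atlas Lending: compounded annually, EAR = 26.600%
Meridian Mutual: (1 + 0.265/4)^4 − 1 = 29.252%
Cedar Credit Union: (1 + 0.258/365)^365 − 1 = 29.422%
Cedar Capital: e^0.256 − 1 = 29.175%
The highest effective annual rate is Cedar Credit Union at 29.422%.

Cedar Credit Union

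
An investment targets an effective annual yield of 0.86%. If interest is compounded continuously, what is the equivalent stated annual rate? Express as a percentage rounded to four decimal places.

Continuous: nominal r satisfies e^r − 1 = 0.0086.
r = ln(1 + 0.0086) = ln(1.0086) = 0.008563 = 0.8563%.

0.8563%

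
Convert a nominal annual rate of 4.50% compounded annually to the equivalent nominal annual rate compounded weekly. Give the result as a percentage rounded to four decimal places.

4.4036%

Compounded annually, EAR = nominal = 0.045000.
Solve (1 + r/52)^52 = 1.045000: r/52 = 1.045000^(1/52) − 1 = 0.000847, so r = 0.044036 = 4.4036%.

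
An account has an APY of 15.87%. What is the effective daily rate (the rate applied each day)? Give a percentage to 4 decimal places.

0.0404%

The per-day rate i satisfies (1 + i)^365 = 1 + 0.1587.
i = 1.1587^(1/365) − 1 = 0.0004036 = 0.0404%.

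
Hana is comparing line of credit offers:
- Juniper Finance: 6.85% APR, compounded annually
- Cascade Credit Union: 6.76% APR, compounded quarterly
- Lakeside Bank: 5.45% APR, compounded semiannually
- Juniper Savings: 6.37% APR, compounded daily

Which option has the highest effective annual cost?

Cascade Credit Union

Juniper Finance: compounded annually, EAR = 6.850%
Cascade Credit Union: (1 + 0.0676/4)^4 − 1 = 6.933%
Lakeside Bank: (1 + 0.0545/2)^2 − 1 = 5.524%
Juniper Savings: (1 + 0.0637/365)^365 − 1 = 6.577%
The highest effective annual rate is Cascade Credit Union at 6.933%.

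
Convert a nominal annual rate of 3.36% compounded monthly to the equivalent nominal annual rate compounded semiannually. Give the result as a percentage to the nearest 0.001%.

3.384%

EAR = (1 + 0.0336/12)^12 − 1 = 0.034122.
Solve (1 + r/2)^2 = 1.034122: r/2 = 1.034122^(1/2) − 1 = 0.016918, so r = 0.033836 = 3.384%.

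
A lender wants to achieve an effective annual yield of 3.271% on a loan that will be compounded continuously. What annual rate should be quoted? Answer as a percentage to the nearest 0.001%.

Continuous: nominal r satisfies e^r − 1 = 0.03271.
r = ln(1 + 0.03271) = ln(1.03271) = 0.032186 = 3.219%.

3.219%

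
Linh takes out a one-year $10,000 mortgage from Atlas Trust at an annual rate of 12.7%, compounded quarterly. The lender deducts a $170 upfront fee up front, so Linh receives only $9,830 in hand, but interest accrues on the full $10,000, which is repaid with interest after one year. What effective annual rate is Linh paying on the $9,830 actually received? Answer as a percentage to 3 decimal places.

15.277%

Amount owed after one year: 10,000 × (1 + 0.127/4)^4 = 10,000 × 1.133177 = $11,331.77.
Effective rate on net proceeds: 11,331.77 / 9,830 − 1 = 0.152775 = 15.277%.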